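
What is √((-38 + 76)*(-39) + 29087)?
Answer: √27605 ≈ 166.15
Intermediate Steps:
√((-38 + 76)*(-39) + 29087) = √(38*(-39) + 29087) = √(-1482 + 29087) = √27605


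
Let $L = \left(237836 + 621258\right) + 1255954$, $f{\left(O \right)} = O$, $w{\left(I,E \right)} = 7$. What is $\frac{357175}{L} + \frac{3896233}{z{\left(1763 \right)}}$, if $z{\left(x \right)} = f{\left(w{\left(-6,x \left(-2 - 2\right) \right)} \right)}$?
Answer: $\frac{633901716493}{1138872} \approx 5.5661 \cdot 10^{5}$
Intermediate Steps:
$L = 2115048$ ($L = 859094 + 1255954 = 2115048$)
$z{\left(x \right)} = 7$
$\frac{357175}{L} + \frac{3896233}{z{\left(1763 \right)}} = \frac{357175}{2115048} + \frac{3896233}{7} = 357175 \cdot \frac{1}{2115048} + 3896233 \cdot \frac{1}{7} = \frac{27475}{162696} + \frac{3896233}{7} = \frac{633901716493}{1138872}$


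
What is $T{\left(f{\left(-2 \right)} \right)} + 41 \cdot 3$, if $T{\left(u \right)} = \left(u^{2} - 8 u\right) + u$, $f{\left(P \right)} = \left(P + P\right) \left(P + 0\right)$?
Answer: $131$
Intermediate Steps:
$f{\left(P \right)} = 2 P^{2}$ ($f{\left(P \right)} = 2 P P = 2 P^{2}$)
$T{\left(u \right)} = u^{2} - 7 u$
$T{\left(f{\left(-2 \right)} \right)} + 41 \cdot 3 = 2 \left(-2\right)^{2} \left(-7 + 2 \left(-2\right)^{2}\right) + 41 \cdot 3 = 2 \cdot 4 \left(-7 + 2 \cdot 4\right) + 123 = 8 \left(-7 + 8\right) + 123 = 8 \cdot 1 + 123 = 8 + 123 = 131$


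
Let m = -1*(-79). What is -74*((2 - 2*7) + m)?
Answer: -4958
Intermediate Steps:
m = 79
-74*((2 - 2*7) + m) = -74*((2 - 2*7) + 79) = -74*((2 - 14) + 79) = -74*(-12 + 79) = -74*67 = -4958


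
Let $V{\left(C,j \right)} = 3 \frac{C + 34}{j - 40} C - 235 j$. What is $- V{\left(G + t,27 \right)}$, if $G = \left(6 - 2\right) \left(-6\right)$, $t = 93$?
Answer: $\frac{103806}{13} \approx 7985.1$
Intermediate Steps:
$G = -24$ ($G = 4 \left(-6\right) = -24$)
$V{\left(C,j \right)} = - 235 j + \frac{3 C \left(34 + C\right)}{-40 + j}$ ($V{\left(C,j \right)} = 3 \frac{34 + C}{-40 + j} C - 235 j = \frac{3 \left(34 + C\right)}{-40 + j} C - 235 j = \frac{3 C \left(34 + C\right)}{-40 + j} - 235 j = - 235 j + \frac{3 C \left(34 + C\right)}{-40 + j}$)
$- V{\left(G + t,27 \right)} = - \frac{- 235 \cdot 27^{2} + 3 \left(-24 + 93\right)^{2} + 102 \left(-24 + 93\right) + 9400 \cdot 27}{-40 + 27} = - \frac{\left(-235\right) 729 + 3 \cdot 69^{2} + 102 \cdot 69 + 253800}{-13} = - \frac{\left(-1\right) \left(-171315 + 3 \cdot 4761 + 7038 + 253800\right)}{13} = - \frac{\left(-1\right) \left(-171315 + 14283 + 7038 + 253800\right)}{13} = - \frac{\left(-1\right) 103806}{13} = \left(-1\right) \left(- \frac{103806}{13}\right) = \frac{103806}{13}$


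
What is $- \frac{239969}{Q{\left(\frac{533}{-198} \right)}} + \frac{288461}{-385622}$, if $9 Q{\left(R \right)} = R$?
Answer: $\frac{164901360679763}{205536526} \approx 8.023 \cdot 10^{5}$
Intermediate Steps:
$Q{\left(R \right)} = \frac{R}{9}$
$- \frac{239969}{Q{\left(\frac{533}{-198} \right)}} + \frac{288461}{-385622} = - \frac{239969}{\frac{1}{9} \frac{533}{-198}} + \frac{288461}{-385622} = - \frac{239969}{\frac{1}{9} \cdot 533 \left(- \frac{1}{198}\right)} + 288461 \left(- \frac{1}{385622}\right) = - \frac{239969}{\frac{1}{9} \left(- \frac{533}{198}\right)} - \frac{288461}{385622} = - \frac{239969}{- \frac{533}{1782}} - \frac{288461}{385622} = \left(-239969\right) \left(- \frac{1782}{533}\right) - \frac{288461}{385622} = \frac{427624758}{533} - \frac{288461}{385622} = \frac{164901360679763}{205536526}$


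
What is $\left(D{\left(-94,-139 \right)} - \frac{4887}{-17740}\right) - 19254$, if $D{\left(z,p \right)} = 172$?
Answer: $- \frac{338509793}{17740} \approx -19082.0$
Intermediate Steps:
$\left(D{\left(-94,-139 \right)} - \frac{4887}{-17740}\right) - 19254 = \left(172 - \frac{4887}{-17740}\right) - 19254 = \left(172 - - \frac{4887}{17740}\right) - 19254 = \left(172 + \frac{4887}{17740}\right) - 19254 = \frac{3056167}{17740} - 19254 = - \frac{338509793}{17740}$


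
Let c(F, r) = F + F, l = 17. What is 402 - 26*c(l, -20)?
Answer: -482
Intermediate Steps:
c(F, r) = 2*F
402 - 26*c(l, -20) = 402 - 52*17 = 402 - 26*34 = 402 - 884 = -482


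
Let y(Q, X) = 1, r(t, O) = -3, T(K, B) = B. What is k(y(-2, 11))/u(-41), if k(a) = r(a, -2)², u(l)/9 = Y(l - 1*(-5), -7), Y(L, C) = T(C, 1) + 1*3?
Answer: ¼ ≈ 0.25000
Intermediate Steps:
Y(L, C) = 4 (Y(L, C) = 1 + 1*3 = 1 + 3 = 4)
u(l) = 36 (u(l) = 9*4 = 36)
k(a) = 9 (k(a) = (-3)² = 9)
k(y(-2, 11))/u(-41) = 9/36 = 9*(1/36) = ¼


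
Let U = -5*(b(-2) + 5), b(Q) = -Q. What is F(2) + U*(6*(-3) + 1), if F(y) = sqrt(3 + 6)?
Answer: 598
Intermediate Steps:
U = -35 (U = -5*(-1*(-2) + 5) = -5*(2 + 5) = -5*7 = -35)
F(y) = 3 (F(y) = sqrt(9) = 3)
F(2) + U*(6*(-3) + 1) = 3 - 35*(6*(-3) + 1) = 3 - 35*(-18 + 1) = 3 - 35*(-17) = 3 + 595 = 598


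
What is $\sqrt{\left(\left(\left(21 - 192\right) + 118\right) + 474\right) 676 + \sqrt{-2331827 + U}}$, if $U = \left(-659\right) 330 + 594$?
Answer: $\sqrt{284596 + i \sqrt{2548703}} \approx 533.48 + 1.496 i$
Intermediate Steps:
$U = -216876$ ($U = -217470 + 594 = -216876$)
$\sqrt{\left(\left(\left(21 - 192\right) + 118\right) + 474\right) 676 + \sqrt{-2331827 + U}} = \sqrt{\left(\left(\left(21 - 192\right) + 118\right) + 474\right) 676 + \sqrt{-2331827 - 216876}} = \sqrt{\left(\left(-171 + 118\right) + 474\right) 676 + \sqrt{-2548703}} = \sqrt{\left(-53 + 474\right) 676 + i \sqrt{2548703}} = \sqrt{421 \cdot 676 + i \sqrt{2548703}} = \sqrt{284596 + i \sqrt{2548703}}$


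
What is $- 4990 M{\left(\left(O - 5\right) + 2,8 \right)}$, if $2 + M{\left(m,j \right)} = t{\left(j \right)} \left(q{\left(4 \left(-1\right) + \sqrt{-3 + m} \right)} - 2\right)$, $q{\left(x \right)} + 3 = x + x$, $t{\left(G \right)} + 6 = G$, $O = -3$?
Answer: $139720 - 59880 i \approx 1.3972 \cdot 10^{5} - 59880.0 i$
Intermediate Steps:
$t{\left(G \right)} = -6 + G$
$q{\left(x \right)} = -3 + 2 x$ ($q{\left(x \right)} = -3 + \left(x + x\right) = -3 + 2 x$)
$M{\left(m,j \right)} = -2 + \left(-13 + 2 \sqrt{-3 + m}\right) \left(-6 + j\right)$ ($M{\left(m,j \right)} = -2 + \left(-6 + j\right) \left(\left(-3 + 2 \left(4 \left(-1\right) + \sqrt{-3 + m}\right)\right) - 2\right) = -2 + \left(-6 + j\right) \left(\left(-3 + 2 \left(-4 + \sqrt{-3 + m}\right)\right) - 2\right) = -2 + \left(-6 + j\right) \left(\left(-3 + \left(-8 + 2 \sqrt{-3 + m}\right)\right) - 2\right) = -2 + \left(-6 + j\right) \left(\left(-11 + 2 \sqrt{-3 + m}\right) - 2\right) = -2 + \left(-6 + j\right) \left(-13 + 2 \sqrt{-3 + m}\right) = -2 + \left(-13 + 2 \sqrt{-3 + m}\right) \left(-6 + j\right)$)
$- 4990 M{\left(\left(O - 5\right) + 2,8 \right)} = - 4990 \left(10 - 16 + \left(-11 + 2 \sqrt{-3 + \left(\left(-3 - 5\right) + 2\right)}\right) \left(-6 + 8\right)\right) = - 4990 \left(10 - 16 + \left(-11 + 2 \sqrt{-3 + \left(-8 + 2\right)}\right) 2\right) = - 4990 \left(10 - 16 + \left(-11 + 2 \sqrt{-3 - 6}\right) 2\right) = - 4990 \left(10 - 16 + \left(-11 + 2 \sqrt{-9}\right) 2\right) = - 4990 \left(10 - 16 + \left(-11 + 2 \cdot 3 i\right) 2\right) = - 4990 \left(10 - 16 + \left(-11 + 6 i\right) 2\right) = - 4990 \left(10 - 16 - \left(22 - 12 i\right)\right) = - 4990 \left(-28 + 12 i\right) = 139720 - 59880 i$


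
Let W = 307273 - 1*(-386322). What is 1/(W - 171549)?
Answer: 1/522046 ≈ 1.9155e-6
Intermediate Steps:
W = 693595 (W = 307273 + 386322 = 693595)
1/(W - 171549) = 1/(693595 - 171549) = 1/522046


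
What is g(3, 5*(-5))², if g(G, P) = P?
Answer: 625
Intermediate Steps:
g(3, 5*(-5))² = (5*(-5))² = (-25)² = 625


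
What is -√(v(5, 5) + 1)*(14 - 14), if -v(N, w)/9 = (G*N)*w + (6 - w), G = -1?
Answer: 0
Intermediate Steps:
v(N, w) = -54 + 9*w + 9*N*w (v(N, w) = -9*((-N)*w + (6 - w)) = -9*(-N*w + (6 - w)) = -9*(6 - w - N*w) = -54 + 9*w + 9*N*w)
-√(v(5, 5) + 1)*(14 - 14) = -√((-54 + 9*5 + 9*5*5) + 1)*(14 - 14) = -√((-54 + 45 + 225) + 1)*0 = -√(216 + 1)*0 = -√217*0 = -1*0 = 0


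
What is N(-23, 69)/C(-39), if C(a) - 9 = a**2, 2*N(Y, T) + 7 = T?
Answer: 31/1530 ≈ 0.020261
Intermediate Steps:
N(Y, T) = -7/2 + T/2
C(a) = 9 + a**2
N(-23, 69)/C(-39) = (-7/2 + (1/2)*69)/(9 + (-39)**2) = (-7/2 + 69/2)/(9 + 1521) = 31/1530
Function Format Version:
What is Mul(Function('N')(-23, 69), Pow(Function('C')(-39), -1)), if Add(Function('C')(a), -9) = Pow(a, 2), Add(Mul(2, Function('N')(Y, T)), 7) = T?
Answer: Rational(31, 1530) ≈ 0.020261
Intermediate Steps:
Function('N')(Y, T) = Add(Rational(-7, 2), Mul(Rational(1, 2), T))
Function('C')(a) = Add(9, Pow(a, 2))
Mul(Function('N')(-23, 69), Pow(Function('C')(-39), -1)) = Mul(Add(Rational(-7, 2), Mul(Rational(1, 2), 69)), Pow(Add(9, Pow(-39, 2)), -1)) = Mul(Add(Rational(-7, 2), Rational(69, 2)), Pow(Add(9, 1521), -1)) = Mul(31, Pow(1530, -1)) = Mul(31, Rational(1, 1530)) = Rational(31, 1530)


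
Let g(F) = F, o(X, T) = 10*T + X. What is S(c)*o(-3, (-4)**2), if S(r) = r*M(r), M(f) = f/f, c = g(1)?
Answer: 157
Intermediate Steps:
o(X, T) = X + 10*T
c = 1
M(f) = 1
S(r) = r (S(r) = r*1 = r)
S(c)*o(-3, (-4)**2) = 1*(-3 + 10*(-4)**2) = 1*(-3 + 10*16) = 1*(-3 + 160) = 1*157 = 157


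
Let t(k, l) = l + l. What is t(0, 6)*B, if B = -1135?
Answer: -13620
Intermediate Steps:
t(k, l) = 2*l
t(0, 6)*B = (2*6)*(-1135) = 12*(-1135) = -13620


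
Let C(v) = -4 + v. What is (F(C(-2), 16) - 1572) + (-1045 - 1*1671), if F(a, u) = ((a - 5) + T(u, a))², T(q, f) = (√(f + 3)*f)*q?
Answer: -31815 + 2112*I*√3 ≈ -31815.0 + 3658.1*I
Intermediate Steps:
T(q, f) = f*q*√(3 + f) (T(q, f) = (√(3 + f)*f)*q = (f*√(3 + f))*q = f*q*√(3 + f))
F(a, u) = (-5 + a + a*u*√(3 + a))² (F(a, u) = ((a - 5) + a*u*√(3 + a))² = ((-5 + a) + a*u*√(3 + a))² = (-5 + a + a*u*√(3 + a))²)
(F(C(-2), 16) - 1572) + (-1045 - 1*1671) = ((-5 + (-4 - 2) + (-4 - 2)*16*√(3 + (-4 - 2)))² - 1572) + (-1045 - 1*1671) = ((-5 - 6 - 6*16*√(3 - 6))² - 1572) + (-1045 - 1671) = ((-5 - 6 - 6*16*√(-3))² - 1572) - 2716 = ((-5 - 6 - 6*16*I*√3)² - 1572) - 2716 = ((-5 - 6 - 96*I*√3)² - 1572) - 2716 = ((-11 - 96*I*√3)² - 1572) - 2716 = (-1572 + (-11 - 96*I*√3)²) - 2716 = -4288 + (-11 - 96*I*√3)²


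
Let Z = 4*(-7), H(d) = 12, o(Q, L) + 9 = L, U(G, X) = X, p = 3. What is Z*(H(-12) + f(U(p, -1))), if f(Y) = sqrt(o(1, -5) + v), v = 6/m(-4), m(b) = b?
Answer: -336 - 14*I*sqrt(62) ≈ -336.0 - 110.24*I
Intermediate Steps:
o(Q, L) = -9 + L
Z = -28
v = -3/2 (v = 6/(-4) = 6*(-1/4) = -3/2 ≈ -1.5000)
f(Y) = I*sqrt(62)/2 (f(Y) = sqrt((-9 - 5) - 3/2) = sqrt(-14 - 3/2) = sqrt(-31/2) = I*sqrt(62)/2)
Z*(H(-12) + f(U(p, -1))) = -28*(12 + I*sqrt(62)/2) = -336 - 14*I*sqrt(62)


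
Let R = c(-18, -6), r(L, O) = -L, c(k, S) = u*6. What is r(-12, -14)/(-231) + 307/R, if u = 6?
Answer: 23495/2772 ≈ 8.4758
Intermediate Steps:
c(k, S) = 36 (c(k, S) = 6*6 = 36)
R = 36
r(-12, -14)/(-231) + 307/R = -1*(-12)/(-231) + 307/36 = 12*(-1/231) + 307*(1/36) = -4/77 + 307/36 = 23495/2772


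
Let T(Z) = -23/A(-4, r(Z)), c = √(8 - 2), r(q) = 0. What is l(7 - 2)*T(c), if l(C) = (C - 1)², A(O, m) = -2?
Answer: 184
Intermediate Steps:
c = √6 ≈ 2.4495
T(Z) = 23/2 (T(Z) = -23/(-2) = -23*(-½) = 23/2)
l(C) = (-1 + C)²
l(7 - 2)*T(c) = (-1 + (7 - 2))²*(23/2) = (-1 + 5)²*(23/2) = 4²*(23/2) = 16*(23/2) = 184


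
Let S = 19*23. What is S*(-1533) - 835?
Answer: -670756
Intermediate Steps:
S = 437
S*(-1533) - 835 = 437*(-1533) - 835 = -669921 - 835 = -670756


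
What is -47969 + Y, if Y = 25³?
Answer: -32344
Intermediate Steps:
Y = 15625
-47969 + Y = -47969 + 15625 = -32344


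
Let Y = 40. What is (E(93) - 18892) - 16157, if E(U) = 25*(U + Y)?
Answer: -31724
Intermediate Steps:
E(U) = 1000 + 25*U (E(U) = 25*(U + 40) = 25*(40 + U) = 1000 + 25*U)
(E(93) - 18892) - 16157 = ((1000 + 25*93) - 18892) - 16157 = ((1000 + 2325) - 18892) - 16157 = (3325 - 18892) - 16157 = -15567 - 16157 = -31724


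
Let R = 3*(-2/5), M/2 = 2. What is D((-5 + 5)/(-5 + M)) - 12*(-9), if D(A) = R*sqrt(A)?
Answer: 108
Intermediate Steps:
M = 4 (M = 2*2 = 4)
R = -6/5 (R = 3*(-2*1/5) = 3*(-2/5) = -6/5 ≈ -1.2000)
D(A) = -6*sqrt(A)/5
D((-5 + 5)/(-5 + M)) - 12*(-9) = -6*I*sqrt(-5 + 5)/5 - 12*(-9) = -6*sqrt(0/(-1))/5 + 108 = -6*sqrt(0*(-1))/5 + 108 = -6*sqrt(0)/5 + 108 = -6/5*0 + 108 = 0 + 108 = 108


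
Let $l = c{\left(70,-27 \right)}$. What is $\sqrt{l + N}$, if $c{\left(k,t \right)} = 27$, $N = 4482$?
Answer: $3 \sqrt{501} \approx 67.149$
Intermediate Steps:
$l = 27$
$\sqrt{l + N} = \sqrt{27 + 4482} = \sqrt{4509} = 3 \sqrt{501}$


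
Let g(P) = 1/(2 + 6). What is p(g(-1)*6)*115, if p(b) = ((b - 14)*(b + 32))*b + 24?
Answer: -2218695/64 ≈ -34667.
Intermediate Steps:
g(P) = 1/8
p(b) = 24 + b*(-14 + b)*(32 + b) (p(b) = ((-14 + b)*(32 + b))*b + 24 = b*(-14 + b)*(32 + b) + 24 = 24 + b*(-14 + b)*(32 + b))
p(g(-1)*6)*115 = (24 + ((1/8)*6)**3 - 56*6 + 18*((1/8)*6)**2)*115 = (24 + (3/4)**3 - 448*3/4 + 18*(3/4)**2)*115 = (24 + 27/64 - 336 + 18*(9/16))*115 = (24 + 27/64 - 336 + 81/8)*115 = -19293/64*115 = -2218695/64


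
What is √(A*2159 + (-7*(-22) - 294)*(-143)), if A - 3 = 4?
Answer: 7*√717 ≈ 187.44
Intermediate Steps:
A = 7 (A = 3 + 4 = 7)
√(A*2159 + (-7*(-22) - 294)*(-143)) = √(7*2159 + (-7*(-22) - 294)*(-143)) = √(15113 + (154 - 294)*(-143)) = √(15113 - 140*(-143)) = √(15113 + 20020) = √35133 = 7*√717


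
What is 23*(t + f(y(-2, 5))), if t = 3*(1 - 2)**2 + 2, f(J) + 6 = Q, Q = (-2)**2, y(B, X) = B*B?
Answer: 69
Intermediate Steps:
y(B, X) = B**2
Q = 4
f(J) = -2 (f(J) = -6 + 4 = -2)
t = 5 (t = 3*(-1)**2 + 2 = 3*1 + 2 = 3 + 2 = 5)
23*(t + f(y(-2, 5))) = 23*(5 - 2) = 23*3 = 69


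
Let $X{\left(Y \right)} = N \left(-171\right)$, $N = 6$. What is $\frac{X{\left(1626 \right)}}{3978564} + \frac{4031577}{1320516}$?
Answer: $\frac{148504928389}{48645902028} \approx 3.0528$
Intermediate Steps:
$X{\left(Y \right)} = -1026$ ($X{\left(Y \right)} = 6 \left(-171\right) = -1026$)
$\frac{X{\left(1626 \right)}}{3978564} + \frac{4031577}{1320516} = - \frac{1026}{3978564} + \frac{4031577}{1320516} = \left(-1026\right) \frac{1}{3978564} + 4031577 \cdot \frac{1}{1320516} = - \frac{171}{663094} + \frac{447953}{146724} = \frac{148504928389}{48645902028}$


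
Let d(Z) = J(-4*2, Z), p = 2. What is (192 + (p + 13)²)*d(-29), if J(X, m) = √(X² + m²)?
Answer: 417*√905 ≈ 12545.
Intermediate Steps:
d(Z) = √(64 + Z²) (d(Z) = √((-4*2)² + Z²) = √((-8)² + Z²) = √(64 + Z²))
(192 + (p + 13)²)*d(-29) = (192 + (2 + 13)²)*√(64 + (-29)²) = (192 + 15²)*√(64 + 841) = (192 + 225)*√905 = 417*√905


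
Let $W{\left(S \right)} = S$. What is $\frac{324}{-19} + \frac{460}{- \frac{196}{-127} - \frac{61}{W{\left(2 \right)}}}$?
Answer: $- \frac{920596}{27949} \approx -32.938$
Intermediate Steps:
$\frac{324}{-19} + \frac{460}{- \frac{196}{-127} - \frac{61}{W{\left(2 \right)}}} = \frac{324}{-19} + \frac{460}{- \frac{196}{-127} - \frac{61}{2}} = 324 \left(- \frac{1}{19}\right) + \frac{460}{\left(-196\right) \left(- \frac{1}{127}\right) - \frac{61}{2}} = - \frac{324}{19} + \frac{460}{\frac{196}{127} - \frac{61}{2}} = - \frac{324}{19} + \frac{460}{- \frac{7355}{254}} = - \frac{324}{19} + 460 \left(- \frac{254}{7355}\right) = - \frac{324}{19} - \frac{23368}{1471} = - \frac{920596}{27949}$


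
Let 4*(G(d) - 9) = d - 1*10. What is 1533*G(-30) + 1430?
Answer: -103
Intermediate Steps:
G(d) = 13/2 + d/4 (G(d) = 9 + (d - 1*10)/4 = 9 + (d - 10)/4 = 9 + (-10 + d)/4 = 9 + (-5/2 + d/4) = 13/2 + d/4)
1533*G(-30) + 1430 = 1533*(13/2 + (¼)*(-30)) + 1430 = 1533*(13/2 - 15/2) + 1430 = 1533*(-1) + 1430 = -1533 + 1430 = -103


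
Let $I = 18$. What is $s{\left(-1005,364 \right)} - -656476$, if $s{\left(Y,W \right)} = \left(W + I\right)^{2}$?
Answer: $802400$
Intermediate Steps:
$s{\left(Y,W \right)} = \left(18 + W\right)^{2}$ ($s{\left(Y,W \right)} = \left(W + 18\right)^{2} = \left(18 + W\right)^{2}$)
$s{\left(-1005,364 \right)} - -656476 = \left(18 + 364\right)^{2} - -656476 = 382^{2} + 656476 = 145924 + 656476 = 802400$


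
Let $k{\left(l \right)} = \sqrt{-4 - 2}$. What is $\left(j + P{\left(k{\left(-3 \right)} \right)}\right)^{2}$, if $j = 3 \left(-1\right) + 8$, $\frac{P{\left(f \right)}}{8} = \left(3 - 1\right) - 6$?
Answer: $729$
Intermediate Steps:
$k{\left(l \right)} = i \sqrt{6}$ ($k{\left(l \right)} = \sqrt{-6} = i \sqrt{6}$)
$P{\left(f \right)} = -32$ ($P{\left(f \right)} = 8 \left(\left(3 - 1\right) - 6\right) = 8 \left(2 - 6\right) = 8 \left(-4\right) = -32$)
$j = 5$ ($j = -3 + 8 = 5$)
$\left(j + P{\left(k{\left(-3 \right)} \right)}\right)^{2} = \left(5 - 32\right)^{2} = \left(-27\right)^{2} = 729$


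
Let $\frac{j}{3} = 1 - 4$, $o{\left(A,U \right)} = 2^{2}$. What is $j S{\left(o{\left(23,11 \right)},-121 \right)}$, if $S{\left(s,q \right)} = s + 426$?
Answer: $-3870$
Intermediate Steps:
$o{\left(A,U \right)} = 4$
$S{\left(s,q \right)} = 426 + s$
$j = -9$ ($j = 3 \left(1 - 4\right) = 3 \left(-3\right) = -9$)
$j S{\left(o{\left(23,11 \right)},-121 \right)} = - 9 \left(426 + 4\right) = \left(-9\right) 430 = -3870$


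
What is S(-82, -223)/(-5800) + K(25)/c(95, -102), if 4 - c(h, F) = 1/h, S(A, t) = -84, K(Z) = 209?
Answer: 28797709/549550 ≈ 52.402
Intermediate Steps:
c(h, F) = 4 - 1/h
S(-82, -223)/(-5800) + K(25)/c(95, -102) = -84/(-5800) + 209/(4 - 1/95) = -84*(-1/5800) + 209/(4 - 1*1/95) = 21/1450 + 209/(4 - 1/95) = 21/1450 + 209/(379/95) = 21/1450 + 209*(95/379) = 21/1450 + 19855/379 = 28797709/549550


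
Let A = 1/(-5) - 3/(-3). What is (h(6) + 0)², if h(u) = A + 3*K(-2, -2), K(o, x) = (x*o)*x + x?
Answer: 21316/25 ≈ 852.64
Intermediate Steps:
K(o, x) = x + o*x² (K(o, x) = (o*x)*x + x = o*x² + x = x + o*x²)
A = ⅘ (A = 1*(-⅕) - 3*(-⅓) = -⅕ + 1 = ⅘ ≈ 0.80000)
h(u) = -146/5 (h(u) = ⅘ + 3*(-2*(1 - 2*(-2))) = ⅘ + 3*(-2*(1 + 4)) = ⅘ + 3*(-2*5) = ⅘ + 3*(-10) = ⅘ - 30 = -146/5)
(h(6) + 0)² = (-146/5 + 0)² = (-146/5)² = 21316/25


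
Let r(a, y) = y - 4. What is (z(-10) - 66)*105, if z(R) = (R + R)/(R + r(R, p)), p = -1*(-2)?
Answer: -6755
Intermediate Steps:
p = 2
r(a, y) = -4 + y
z(R) = 2*R/(-2 + R) (z(R) = (R + R)/(R + (-4 + 2)) = (2*R)/(R - 2) = (2*R)/(-2 + R) = 2*R/(-2 + R))
(z(-10) - 66)*105 = (2*(-10)/(-2 - 10) - 66)*105 = (2*(-10)/(-12) - 66)*105 = (2*(-10)*(-1/12) - 66)*105 = (5/3 - 66)*105 = -193/3*105 = -6755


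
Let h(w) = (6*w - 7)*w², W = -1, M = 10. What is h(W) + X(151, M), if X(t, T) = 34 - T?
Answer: 11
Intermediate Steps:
h(w) = w²*(-7 + 6*w) (h(w) = (-7 + 6*w)*w² = w²*(-7 + 6*w))
h(W) + X(151, M) = (-1)²*(-7 + 6*(-1)) + (34 - 1*10) = 1*(-7 - 6) + (34 - 10) = 1*(-13) + 24 = -13 + 24 = 11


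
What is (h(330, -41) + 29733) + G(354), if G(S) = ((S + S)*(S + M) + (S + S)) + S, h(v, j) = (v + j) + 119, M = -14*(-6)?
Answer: 341307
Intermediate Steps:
M = 84
h(v, j) = 119 + j + v (h(v, j) = (j + v) + 119 = 119 + j + v)
G(S) = 3*S + 2*S*(84 + S) (G(S) = ((S + S)*(S + 84) + (S + S)) + S = ((2*S)*(84 + S) + 2*S) + S = (2*S*(84 + S) + 2*S) + S = (2*S + 2*S*(84 + S)) + S = 3*S + 2*S*(84 + S))
(h(330, -41) + 29733) + G(354) = ((119 - 41 + 330) + 29733) + 354*(171 + 2*354) = (408 + 29733) + 354*(171 + 708) = 30141 + 354*879 = 30141 + 311166 = 341307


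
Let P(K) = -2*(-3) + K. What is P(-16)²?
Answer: 100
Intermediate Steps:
P(K) = 6 + K
P(-16)² = (6 - 16)² = (-10)² = 100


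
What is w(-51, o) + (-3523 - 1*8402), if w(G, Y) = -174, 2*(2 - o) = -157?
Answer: -12099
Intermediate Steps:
o = 161/2 (o = 2 - ½*(-157) = 2 + 157/2 = 161/2 ≈ 80.500)
w(-51, o) + (-3523 - 1*8402) = -174 + (-3523 - 1*8402) = -174 + (-3523 - 8402) = -174 - 11925 = -12099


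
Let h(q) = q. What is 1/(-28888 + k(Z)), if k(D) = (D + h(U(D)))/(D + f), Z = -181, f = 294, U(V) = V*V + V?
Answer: -113/3231945 ≈ -3.4963e-5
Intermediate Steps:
U(V) = V + V² (U(V) = V² + V = V + V²)
k(D) = (D + D*(1 + D))/(294 + D) (k(D) = (D + D*(1 + D))/(D + 294) = (D + D*(1 + D))/(294 + D))
1/(-28888 + k(Z)) = 1/(-28888 - 181*(2 - 181)/(294 - 181)) = 1/(-28888 - 181*(-179)/113) = 1/(-28888 - 181*1/113*(-179)) = 1/(-28888 + 32399/113) = 1/(-3231945/113) = -113/3231945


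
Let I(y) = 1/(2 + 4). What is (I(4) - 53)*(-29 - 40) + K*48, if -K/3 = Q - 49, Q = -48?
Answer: 35227/2 ≈ 17614.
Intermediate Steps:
I(y) = 1/6
K = 291 (K = -3*(-48 - 49) = -3*(-97) = 291)
(I(4) - 53)*(-29 - 40) + K*48 = (1/6 - 53)*(-29 - 40) + 291*48 = -317/6*(-69) + 13968 = 7291/2 + 13968 = 35227/2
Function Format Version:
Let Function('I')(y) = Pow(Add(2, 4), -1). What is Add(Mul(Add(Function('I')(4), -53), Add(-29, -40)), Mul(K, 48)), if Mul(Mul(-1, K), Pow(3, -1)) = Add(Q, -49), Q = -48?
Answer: Rational(35227, 2) ≈ 17614.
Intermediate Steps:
Function('I')(y) = Rational(1, 6) (Function('I')(y) = Pow(6, -1) = Rational(1, 6))
K = 291 (K = Mul(-3, Add(-48, -49)) = Mul(-3, -97) = 291)
Add(Mul(Add(Function('I')(4), -53), Add(-29, -40)), Mul(K, 48)) = Add(Mul(Add(Rational(1, 6), -53), Add(-29, -40)), Mul(291, 48)) = Add(Mul(Rational(-317, 6), -69), 13968) = Add(Rational(7291, 2), 13968) = Rational(35227, 2)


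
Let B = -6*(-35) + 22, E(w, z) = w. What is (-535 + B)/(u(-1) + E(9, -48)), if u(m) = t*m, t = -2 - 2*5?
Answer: -101/7 ≈ -14.429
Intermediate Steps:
t = -12 (t = -2 - 10 = -12)
B = 232 (B = 210 + 22 = 232)
u(m) = -12*m
(-535 + B)/(u(-1) + E(9, -48)) = (-535 + 232)/(-12*(-1) + 9) = -303/(12 + 9) = -303/21 = -303*1/21 = -101/7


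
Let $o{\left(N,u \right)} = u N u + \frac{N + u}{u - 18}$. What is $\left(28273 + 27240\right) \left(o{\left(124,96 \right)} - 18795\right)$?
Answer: $\frac{2433450159353}{39} \approx 6.2396 \cdot 10^{10}$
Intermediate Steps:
$o{\left(N,u \right)} = N u^{2} + \frac{N + u}{-18 + u}$ ($o{\left(N,u \right)} = N u u + \frac{N + u}{-18 + u} = N u^{2} + \frac{N + u}{-18 + u}$)
$\left(28273 + 27240\right) \left(o{\left(124,96 \right)} - 18795\right) = \left(28273 + 27240\right) \left(\frac{124 + 96 + 124 \cdot 96^{3} - 2232 \cdot 96^{2}}{-18 + 96} - 18795\right) = 55513 \left(\frac{124 + 96 + 124 \cdot 884736 - 2232 \cdot 9216}{78} - 18795\right) = 55513 \left(\frac{124 + 96 + 109707264 - 20570112}{78} - 18795\right) = 55513 \left(\frac{1}{78} \cdot 89137372 - 18795\right) = 55513 \left(\frac{44568686}{39} - 18795\right) = 55513 \cdot \frac{43835681}{39} = \frac{2433450159353}{39}$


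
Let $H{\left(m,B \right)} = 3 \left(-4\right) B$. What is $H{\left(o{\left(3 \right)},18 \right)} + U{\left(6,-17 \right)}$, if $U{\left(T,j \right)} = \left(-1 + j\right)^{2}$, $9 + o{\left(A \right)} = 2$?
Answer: $108$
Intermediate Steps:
$o{\left(A \right)} = -7$ ($o{\left(A \right)} = -9 + 2 = -7$)
$H{\left(m,B \right)} = - 12 B$
$H{\left(o{\left(3 \right)},18 \right)} + U{\left(6,-17 \right)} = \left(-12\right) 18 + \left(-1 - 17\right)^{2} = -216 + \left(-18\right)^{2} = -216 + 324 = 108$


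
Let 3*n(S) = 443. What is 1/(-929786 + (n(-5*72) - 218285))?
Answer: -3/3443770 ≈ -8.7114e-7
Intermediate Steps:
n(S) = 443/3 (n(S) = (1/3)*443 = 443/3)
1/(-929786 + (n(-5*72) - 218285)) = 1/(-929786 + (443/3 - 218285)) = 1/(-929786 - 654412/3) = 1/(-3443770/3) = -3/3443770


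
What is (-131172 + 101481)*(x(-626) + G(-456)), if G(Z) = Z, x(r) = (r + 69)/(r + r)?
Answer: 16934410305/1252 ≈ 1.3526e+7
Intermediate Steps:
x(r) = (69 + r)/(2*r) (x(r) = (69 + r)/((2*r)) = (69 + r)*(1/(2*r)) = (69 + r)/(2*r))
(-131172 + 101481)*(x(-626) + G(-456)) = (-131172 + 101481)*((1/2)*(69 - 626)/(-626) - 456) = -29691*((1/2)*(-1/626)*(-557) - 456) = -29691*(557/1252 - 456) = -29691*(-570355/1252) = 16934410305/1252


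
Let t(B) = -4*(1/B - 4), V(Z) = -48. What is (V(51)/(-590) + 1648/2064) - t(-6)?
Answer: -600769/38055 ≈ -15.787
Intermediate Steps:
t(B) = 16 - 4/B (t(B) = -4*(-4 + 1/B) = 16 - 4/B)
(V(51)/(-590) + 1648/2064) - t(-6) = (-48/(-590) + 1648/2064) - (16 - 4/(-6)) = (-48*(-1/590) + 1648*(1/2064)) - (16 - 4*(-⅙)) = (24/295 + 103/129) - (16 + ⅔) = 33481/38055 - 1*50/3 = 33481/38055 - 50/3 = -600769/38055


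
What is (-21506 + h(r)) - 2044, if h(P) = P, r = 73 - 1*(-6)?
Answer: -23471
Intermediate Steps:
r = 79 (r = 73 + 6 = 79)
(-21506 + h(r)) - 2044 = (-21506 + 79) - 2044 = -21427 - 2044 = -23471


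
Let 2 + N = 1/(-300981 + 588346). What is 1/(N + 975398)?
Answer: 287365/280294671541 ≈ 1.0252e-6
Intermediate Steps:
N = -574729/287365 (N = -2 + 1/(-300981 + 588346) = -2 + 1/287365 = -574729/287365 ≈ -2.0000)
1/(N + 975398) = 1/(-574729/287365 + 975398) = 1/(280294671541/287365) = 287365/280294671541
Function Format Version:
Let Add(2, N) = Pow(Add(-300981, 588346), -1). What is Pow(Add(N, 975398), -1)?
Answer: Rational(287365, 280294671541) ≈ 1.0252e-6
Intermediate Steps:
N = Rational(-574729, 287365) (N = Add(-2, Pow(Add(-300981, 588346), -1)) = Add(-2, Pow(287365, -1)) = Add(-2, Rational(1, 287365)) = Rational(-574729, 287365) ≈ -2.0000)
Pow(Add(N, 975398), -1) = Pow(Add(Rational(-574729, 287365), 975398), -1) = Pow(Rational(280294671541, 287365), -1) = Rational(287365, 280294671541)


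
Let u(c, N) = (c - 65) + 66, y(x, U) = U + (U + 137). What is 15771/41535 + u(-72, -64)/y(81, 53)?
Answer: 98152/1121445 ≈ 0.087523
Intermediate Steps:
y(x, U) = 137 + 2*U (y(x, U) = U + (137 + U) = 137 + 2*U)
u(c, N) = 1 + c (u(c, N) = (-65 + c) + 66 = 1 + c)
15771/41535 + u(-72, -64)/y(81, 53) = 15771/41535 + (1 - 72)/(137 + 2*53) = 15771*(1/41535) - 71/(137 + 106) = 5257/13845 - 71/243 = 98152/1121445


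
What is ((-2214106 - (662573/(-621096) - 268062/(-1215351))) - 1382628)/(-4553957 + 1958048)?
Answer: 301665860355500077/217724554034794296 ≈ 1.3855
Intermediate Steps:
((-2214106 - (662573/(-621096) - 268062/(-1215351))) - 1382628)/(-4553957 + 1958048) = ((-2214106 - (662573*(-1/621096) - 268062*(-1/1215351))) - 1382628)/(-2595909) = ((-2214106 - (-662573/621096 + 89354/405117)) - 1382628)*(-1/2595909) = ((-2214106 - 1*(-70974058019/83872182744)) - 1382628)*(-1/2595909) = ((-2214106 + 70974058019/83872182744) - 1382628)*(-1/2595909) = (-185701832072528845/83872182744 - 1382628)*(-1/2595909) = -301665860355500077/83872182744*(-1/2595909) = 301665860355500077/217724554034794296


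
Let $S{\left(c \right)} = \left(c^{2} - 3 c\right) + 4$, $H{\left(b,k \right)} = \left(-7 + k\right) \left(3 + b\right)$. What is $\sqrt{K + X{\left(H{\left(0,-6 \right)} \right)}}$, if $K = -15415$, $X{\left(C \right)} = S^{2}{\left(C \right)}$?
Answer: $3 \sqrt{297861} \approx 1637.3$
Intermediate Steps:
$S{\left(c \right)} = 4 + c^{2} - 3 c$
$X{\left(C \right)} = \left(4 + C^{2} - 3 C\right)^{2}$
$\sqrt{K + X{\left(H{\left(0,-6 \right)} \right)}} = \sqrt{-15415 + \left(4 + \left(-21 - 0 + 3 \left(-6\right) + 0 \left(-6\right)\right)^{2} - 3 \left(-21 - 0 + 3 \left(-6\right) + 0 \left(-6\right)\right)\right)^{2}} = \sqrt{-15415 + \left(4 + \left(-21 + 0 - 18 + 0\right)^{2} - 3 \left(-21 + 0 - 18 + 0\right)\right)^{2}} = \sqrt{-15415 + \left(4 + \left(-39\right)^{2} - -117\right)^{2}} = \sqrt{-15415 + \left(4 + 1521 + 117\right)^{2}} = \sqrt{-15415 + 1642^{2}} = \sqrt{-15415 + 2696164} = \sqrt{2680749} = 3 \sqrt{297861}$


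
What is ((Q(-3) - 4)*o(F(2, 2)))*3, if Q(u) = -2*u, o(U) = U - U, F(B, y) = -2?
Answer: 0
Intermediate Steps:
o(U) = 0
((Q(-3) - 4)*o(F(2, 2)))*3 = ((-2*(-3) - 4)*0)*3 = ((6 - 4)*0)*3 = (2*0)*3 = 0*3 = 0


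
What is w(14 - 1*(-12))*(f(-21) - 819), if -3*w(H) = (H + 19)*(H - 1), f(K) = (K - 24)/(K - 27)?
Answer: 4908375/16 ≈ 3.0677e+5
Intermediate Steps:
f(K) = (-24 + K)/(-27 + K)
w(H) = -(-1 + H)*(19 + H)/3 (w(H) = -(H + 19)*(H - 1)/3 = -(19 + H)*(-1 + H)/3 = -(-1 + H)*(19 + H)/3)
w(14 - 1*(-12))*(f(-21) - 819) = (19/3 - 6*(14 - 1*(-12)) - (14 - 1*(-12))²/3)*((-24 - 21)/(-27 - 21) - 819) = (19/3 - 6*(14 + 12) - (14 + 12)²/3)*(-45/(-48) - 819) = (19/3 - 6*26 - ⅓*26²)*(-1/48*(-45) - 819) = (19/3 - 156 - ⅓*676)*(15/16 - 819) = (19/3 - 156 - 676/3)*(-13089/16) = -375*(-13089/16) = 4908375/16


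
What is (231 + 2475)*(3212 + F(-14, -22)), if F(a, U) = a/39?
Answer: 112979108/13 ≈ 8.6907e+6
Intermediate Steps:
F(a, U) = a/39 (F(a, U) = a*(1/39) = a/39)
(231 + 2475)*(3212 + F(-14, -22)) = (231 + 2475)*(3212 + (1/39)*(-14)) = 2706*(3212 - 14/39) = 2706*(125254/39) = 112979108/13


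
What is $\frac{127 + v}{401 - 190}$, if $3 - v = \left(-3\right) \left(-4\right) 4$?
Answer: $\frac{82}{211} \approx 0.38863$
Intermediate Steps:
$v = -45$ ($v = 3 - \left(-3\right) \left(-4\right) 4 = 3 - 12 \cdot 4 = 3 - 48 = -45$)
$\frac{127 + v}{401 - 190} = \frac{127 - 45}{401 - 190} = \frac{82}{211}$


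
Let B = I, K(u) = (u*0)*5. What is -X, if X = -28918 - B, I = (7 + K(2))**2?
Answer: 28967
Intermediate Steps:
K(u) = 0 (K(u) = 0*5 = 0)
I = 49 (I = (7 + 0)**2 = 7**2 = 49)
B = 49
X = -28967 (X = -28918 - 1*49 = -28918 - 49 = -28967)
-X = -1*(-28967) = 28967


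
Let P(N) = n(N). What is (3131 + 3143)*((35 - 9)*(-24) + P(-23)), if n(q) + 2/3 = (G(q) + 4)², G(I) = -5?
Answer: -11738654/3 ≈ -3.9129e+6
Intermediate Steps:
n(q) = ⅓ (n(q) = -⅔ + (-5 + 4)² = -⅔ + (-1)² = -⅔ + 1 = ⅓)
P(N) = ⅓
(3131 + 3143)*((35 - 9)*(-24) + P(-23)) = (3131 + 3143)*((35 - 9)*(-24) + ⅓) = 6274*(26*(-24) + ⅓) = 6274*(-624 + ⅓) = 6274*(-1871/3) = -11738654/3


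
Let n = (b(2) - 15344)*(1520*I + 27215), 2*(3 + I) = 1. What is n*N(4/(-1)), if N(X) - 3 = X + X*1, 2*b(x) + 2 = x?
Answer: 1796398800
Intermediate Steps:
I = -5/2 (I = -3 + (½)*1 = -3 + ½ = -5/2 ≈ -2.5000)
b(x) = -1 + x/2
n = -359279760 (n = ((-1 + (½)*2) - 15344)*(1520*(-5/2) + 27215) = ((-1 + 1) - 15344)*(-3800 + 27215) = (0 - 15344)*23415 = -15344*23415 = -359279760)
N(X) = 3 + 2*X (N(X) = 3 + (X + X*1) = 3 + (X + X) = 3 + 2*X)
n*N(4/(-1)) = -359279760*(3 + 2*(4/(-1))) = -359279760*(3 + 2*(4*(-1))) = -359279760*(3 + 2*(-4)) = -359279760*(3 - 8) = -359279760*(-5) = 1796398800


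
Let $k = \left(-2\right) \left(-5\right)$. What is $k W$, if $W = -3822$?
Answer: $-38220$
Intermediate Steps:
$k = 10$
$k W = 10 \left(-3822\right) = -38220$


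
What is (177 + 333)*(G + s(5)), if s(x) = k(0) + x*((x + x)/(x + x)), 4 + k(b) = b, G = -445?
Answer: -226440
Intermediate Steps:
k(b) = -4 + b
s(x) = -4 + x (s(x) = (-4 + 0) + x*((x + x)/(x + x)) = -4 + x*((2*x)/((2*x))) = -4 + x*((2*x)*(1/(2*x))) = -4 + x*1 = -4 + x)
(177 + 333)*(G + s(5)) = (177 + 333)*(-445 + (-4 + 5)) = 510*(-445 + 1) = 510*(-444) = -226440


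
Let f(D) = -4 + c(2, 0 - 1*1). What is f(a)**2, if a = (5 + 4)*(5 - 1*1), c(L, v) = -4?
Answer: 64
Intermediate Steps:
a = 36 (a = 9*(5 - 1) = 9*4 = 36)
f(D) = -8 (f(D) = -4 - 4 = -8)
f(a)**2 = (-8)**2 = 64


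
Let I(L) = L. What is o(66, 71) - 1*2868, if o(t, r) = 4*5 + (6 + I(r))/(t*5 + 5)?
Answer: -954003/335 ≈ -2847.8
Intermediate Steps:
o(t, r) = 20 + (6 + r)/(5 + 5*t) (o(t, r) = 4*5 + (6 + r)/(t*5 + 5) = 20 + (6 + r)/(5*t + 5) = 20 + (6 + r)/(5 + 5*t))
o(66, 71) - 1*2868 = (106 + 71 + 100*66)/(5*(1 + 66)) - 1*2868 = (1/5)*(106 + 71 + 6600)/67 - 2868 = (1/5)*(1/67)*6777 - 2868 = 6777/335 - 2868 = -954003/335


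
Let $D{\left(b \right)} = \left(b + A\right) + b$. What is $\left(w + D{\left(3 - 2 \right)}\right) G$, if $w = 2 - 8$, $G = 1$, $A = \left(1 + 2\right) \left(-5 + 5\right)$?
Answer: $-4$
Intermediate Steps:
$A = 0$ ($A = 3 \cdot 0 = 0$)
$D{\left(b \right)} = 2 b$ ($D{\left(b \right)} = \left(b + 0\right) + b = b + b = 2 b$)
$w = -6$ ($w = 2 - 8 = -6$)
$\left(w + D{\left(3 - 2 \right)}\right) G = \left(-6 + 2 \left(3 - 2\right)\right) 1 = \left(-6 + 2 \cdot 1\right) 1 = \left(-6 + 2\right) 1 = \left(-4\right) 1 = -4$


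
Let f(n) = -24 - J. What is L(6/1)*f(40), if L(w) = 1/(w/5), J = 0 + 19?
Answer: -215/6 ≈ -35.833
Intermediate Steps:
J = 19
f(n) = -43 (f(n) = -24 - 1*19 = -24 - 19 = -43)
L(w) = 5/w (L(w) = 1/(w*(⅕)) = 1/(w/5) = 5/w)
L(6/1)*f(40) = (5/((6/1)))*(-43) = (5/((6*1)))*(-43) = (5/6)*(-43) = (5*(⅙))*(-43) = (⅚)*(-43) = -215/6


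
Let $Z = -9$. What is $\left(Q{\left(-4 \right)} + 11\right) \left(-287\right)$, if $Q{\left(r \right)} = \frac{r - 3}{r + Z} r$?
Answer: $- \frac{33005}{13} \approx -2538.8$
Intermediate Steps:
$Q{\left(r \right)} = \frac{r \left(-3 + r\right)}{-9 + r}$ ($Q{\left(r \right)} = \frac{r - 3}{r - 9} r = \frac{-3 + r}{-9 + r} r = \frac{r \left(-3 + r\right)}{-9 + r}$)
$\left(Q{\left(-4 \right)} + 11\right) \left(-287\right) = \left(- \frac{4 \left(-3 - 4\right)}{-9 - 4} + 11\right) \left(-287\right) = \left(\left(-4\right) \frac{1}{-13} \left(-7\right) + 11\right) \left(-287\right) = \left(\left(-4\right) \left(- \frac{1}{13}\right) \left(-7\right) + 11\right) \left(-287\right) = \left(- \frac{28}{13} + 11\right) \left(-287\right) = \frac{115}{13} \left(-287\right) = - \frac{33005}{13}$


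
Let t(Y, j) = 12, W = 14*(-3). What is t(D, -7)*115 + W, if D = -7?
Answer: 1338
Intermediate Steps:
W = -42
t(D, -7)*115 + W = 12*115 - 42 = 1380 - 42 = 1338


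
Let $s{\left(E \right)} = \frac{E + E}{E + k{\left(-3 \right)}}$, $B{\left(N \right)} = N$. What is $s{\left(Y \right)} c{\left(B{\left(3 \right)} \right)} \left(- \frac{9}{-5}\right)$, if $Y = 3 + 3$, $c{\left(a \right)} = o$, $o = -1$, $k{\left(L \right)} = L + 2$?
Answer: $- \frac{108}{25} \approx -4.32$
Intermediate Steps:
$k{\left(L \right)} = 2 + L$
$c{\left(a \right)} = -1$
$Y = 6$
$s{\left(E \right)} = \frac{2 E}{-1 + E}$ ($s{\left(E \right)} = \frac{E + E}{E + \left(2 - 3\right)} = \frac{2 E}{E - 1} = \frac{2 E}{-1 + E}$)
$s{\left(Y \right)} c{\left(B{\left(3 \right)} \right)} \left(- \frac{9}{-5}\right) = 2 \cdot 6 \frac{1}{-1 + 6} \left(-1\right) \left(- \frac{9}{-5}\right) = 2 \cdot 6 \cdot \frac{1}{5} \left(-1\right) \left(\left(-9\right) \left(- \frac{1}{5}\right)\right) = 2 \cdot 6 \cdot \frac{1}{5} \left(-1\right) \frac{9}{5} = \frac{12}{5} \left(-1\right) \frac{9}{5} = \left(- \frac{12}{5}\right) \frac{9}{5} = - \frac{108}{25}$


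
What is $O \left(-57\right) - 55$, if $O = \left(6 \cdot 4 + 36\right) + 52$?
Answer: $-6439$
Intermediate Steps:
$O = 112$ ($O = \left(24 + 36\right) + 52 = 60 + 52 = 112$)
$O \left(-57\right) - 55 = 112 \left(-57\right) - 55 = -6384 - 55 = -6439$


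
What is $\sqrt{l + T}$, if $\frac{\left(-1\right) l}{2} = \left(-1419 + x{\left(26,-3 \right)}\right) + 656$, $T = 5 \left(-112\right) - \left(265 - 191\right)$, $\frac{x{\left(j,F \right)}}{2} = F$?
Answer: $2 \sqrt{226} \approx 30.067$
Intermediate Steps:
$x{\left(j,F \right)} = 2 F$
$T = -634$ ($T = -560 - \left(265 - 191\right) = -560 - 74 = -634$)
$l = 1538$ ($l = - 2 \left(\left(-1419 + 2 \left(-3\right)\right) + 656\right) = - 2 \left(\left(-1419 - 6\right) + 656\right) = - 2 \left(-1425 + 656\right) = \left(-2\right) \left(-769\right) = 1538$)
$\sqrt{l + T} = \sqrt{1538 - 634} = \sqrt{904} = 2 \sqrt{226}$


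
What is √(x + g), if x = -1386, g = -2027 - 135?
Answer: 2*I*√887 ≈ 59.565*I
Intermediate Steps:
g = -2162
√(x + g) = √(-1386 - 2162) = √(-3548) = 2*I*√887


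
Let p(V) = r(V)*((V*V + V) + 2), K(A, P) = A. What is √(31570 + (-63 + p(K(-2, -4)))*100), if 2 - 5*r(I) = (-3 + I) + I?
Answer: √25990 ≈ 161.21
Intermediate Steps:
r(I) = 1 - 2*I/5 (r(I) = ⅖ - ((-3 + I) + I)/5 = ⅖ - (-3 + 2*I)/5 = ⅖ + (⅗ - 2*I/5) = 1 - 2*I/5)
p(V) = (1 - 2*V/5)*(2 + V + V²) (p(V) = (1 - 2*V/5)*((V*V + V) + 2) = (1 - 2*V/5)*((V² + V) + 2) = (1 - 2*V/5)*((V + V²) + 2) = (1 - 2*V/5)*(2 + V + V²))
√(31570 + (-63 + p(K(-2, -4)))*100) = √(31570 + (-63 - (-5 + 2*(-2))*(2 - 2 + (-2)²)/5)*100) = √(31570 + (-63 - (-5 - 4)*(2 - 2 + 4)/5)*100) = √(31570 + (-63 - ⅕*(-9)*4)*100) = √(31570 + (-63 + 36/5)*100) = √(31570 - 279/5*100) = √(31570 - 5580) = √25990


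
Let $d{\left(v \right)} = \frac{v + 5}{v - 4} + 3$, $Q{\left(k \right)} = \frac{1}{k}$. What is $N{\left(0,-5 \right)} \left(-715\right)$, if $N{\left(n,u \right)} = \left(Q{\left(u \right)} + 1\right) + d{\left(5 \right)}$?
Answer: $-9867$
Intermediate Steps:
$d{\left(v \right)} = 3 + \frac{5 + v}{-4 + v}$ ($d{\left(v \right)} = \frac{5 + v}{-4 + v} + 3 = 3 + \frac{5 + v}{-4 + v}$)
$N{\left(n,u \right)} = 14 + \frac{1}{u}$ ($N{\left(n,u \right)} = \left(\frac{1}{u} + 1\right) + \frac{-7 + 4 \cdot 5}{-4 + 5} = \left(1 + \frac{1}{u}\right) + \frac{-7 + 20}{1} = \left(1 + \frac{1}{u}\right) + 1 \cdot 13 = \left(1 + \frac{1}{u}\right) + 13 = 14 + \frac{1}{u}$)
$N{\left(0,-5 \right)} \left(-715\right) = \left(14 + \frac{1}{-5}\right) \left(-715\right) = \left(14 - \frac{1}{5}\right) \left(-715\right) = \frac{69}{5} \left(-715\right) = -9867$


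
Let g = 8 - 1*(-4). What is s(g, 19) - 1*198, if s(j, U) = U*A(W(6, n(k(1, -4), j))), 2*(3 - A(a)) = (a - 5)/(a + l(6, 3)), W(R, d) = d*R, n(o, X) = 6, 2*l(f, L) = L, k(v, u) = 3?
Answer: -11164/75 ≈ -148.85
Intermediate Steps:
l(f, L) = L/2
W(R, d) = R*d
g = 12 (g = 8 + 4 = 12)
A(a) = 3 - (-5 + a)/(2*(3/2 + a)) (A(a) = 3 - (a - 5)/(2*(a + (½)*3)) = 3 - (-5 + a)/(2*(a + 3/2)) = 3 - (-5 + a)/(2*(3/2 + a)))
s(j, U) = 194*U/75 (s(j, U) = U*((14 + 5*(6*6))/(3 + 2*(6*6))) = U*((14 + 5*36)/(3 + 2*36)) = U*((14 + 180)/(3 + 72)) = U*(194/75) = 194*U/75)
s(g, 19) - 1*198 = (194/75)*19 - 1*198 = 3686/75 - 198 = -11164/75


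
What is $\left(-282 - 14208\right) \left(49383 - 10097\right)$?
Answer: $-569254140$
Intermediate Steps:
$\left(-282 - 14208\right) \left(49383 - 10097\right) = \left(-14490\right) 39286 = -569254140$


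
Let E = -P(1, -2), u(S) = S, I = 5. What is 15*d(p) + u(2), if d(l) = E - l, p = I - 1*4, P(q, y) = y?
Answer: 17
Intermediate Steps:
E = 2 (E = -1*(-2) = 2)
p = 1 (p = 5 - 1*4 = 5 - 4 = 1)
d(l) = 2 - l
15*d(p) + u(2) = 15*(2 - 1*1) + 2 = 15*(2 - 1) + 2 = 15*1 + 2 = 15 + 2 = 17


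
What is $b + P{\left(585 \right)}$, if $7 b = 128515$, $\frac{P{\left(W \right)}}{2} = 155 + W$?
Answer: $\frac{138875}{7} \approx 19839.0$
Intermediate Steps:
$P{\left(W \right)} = 310 + 2 W$ ($P{\left(W \right)} = 2 \left(155 + W\right) = 310 + 2 W$)
$b = \frac{128515}{7}$ ($b = \frac{1}{7} \cdot 128515 = \frac{128515}{7} \approx 18359.0$)
$b + P{\left(585 \right)} = \frac{128515}{7} + \left(310 + 2 \cdot 585\right) = \frac{128515}{7} + \left(310 + 1170\right) = \frac{128515}{7} + 1480 = \frac{138875}{7}$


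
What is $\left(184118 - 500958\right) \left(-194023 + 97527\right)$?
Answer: $30573792640$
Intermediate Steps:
$\left(184118 - 500958\right) \left(-194023 + 97527\right) = \left(-316840\right) \left(-96496\right) = 30573792640$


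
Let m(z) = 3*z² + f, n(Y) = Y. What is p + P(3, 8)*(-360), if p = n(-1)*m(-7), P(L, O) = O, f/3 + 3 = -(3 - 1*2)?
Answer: -3015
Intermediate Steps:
f = -12 (f = -9 + 3*(-(3 - 1*2)) = -9 + 3*(-(3 - 2)) = -9 + 3*(-1*1) = -9 + 3*(-1) = -9 - 3 = -12)
m(z) = -12 + 3*z² (m(z) = 3*z² - 12 = -12 + 3*z²)
p = -135 (p = -(-12 + 3*(-7)²) = -(-12 + 3*49) = -(-12 + 147) = -1*135 = -135)
p + P(3, 8)*(-360) = -135 + 8*(-360) = -135 - 2880 = -3015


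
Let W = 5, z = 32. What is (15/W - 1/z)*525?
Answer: 49875/32 ≈ 1558.6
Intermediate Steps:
(15/W - 1/z)*525 = (15/5 - 1/32)*525 = (15*(⅕) - 1*1/32)*525 = (3 - 1/32)*525 = (95/32)*525 = 49875/32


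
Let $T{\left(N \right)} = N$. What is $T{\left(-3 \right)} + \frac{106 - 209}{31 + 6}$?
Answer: $- \frac{214}{37} \approx -5.7838$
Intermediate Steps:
$T{\left(-3 \right)} + \frac{106 - 209}{31 + 6} = -3 + \frac{106 - 209}{31 + 6} = -3 - \frac{103}{37} = - \frac{214}{37}$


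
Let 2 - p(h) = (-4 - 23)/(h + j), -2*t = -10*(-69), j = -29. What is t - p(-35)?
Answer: -22181/64 ≈ -346.58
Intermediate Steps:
t = -345 (t = -(-5)*(-69) = -½*690 = -345)
p(h) = 2 + 27/(-29 + h) (p(h) = 2 - (-4 - 23)/(h - 29) = 2 - (-27)/(-29 + h) = 2 + 27/(-29 + h))
t - p(-35) = -345 - (-31 + 2*(-35))/(-29 - 35) = -345 - (-31 - 70)/(-64) = -345 - (-1)*(-101)/64 = -345 - 1*101/64 = -345 - 101/64 = -22181/64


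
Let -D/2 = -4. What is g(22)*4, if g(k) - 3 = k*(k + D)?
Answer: 2652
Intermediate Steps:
D = 8 (D = -2*(-4) = 8)
g(k) = 3 + k*(8 + k) (g(k) = 3 + k*(k + 8) = 3 + k*(8 + k))
g(22)*4 = (3 + 22**2 + 8*22)*4 = (3 + 484 + 176)*4 = 663*4 = 2652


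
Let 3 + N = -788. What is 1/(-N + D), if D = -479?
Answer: 1/312 ≈ 0.0032051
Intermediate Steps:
N = -791 (N = -3 - 788 = -791)
1/(-N + D) = 1/(-1*(-791) - 479) = 1/(791 - 479) = 1/312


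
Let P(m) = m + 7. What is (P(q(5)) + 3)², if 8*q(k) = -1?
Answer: 6241/64 ≈ 97.516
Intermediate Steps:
q(k) = -⅛ (q(k) = (⅛)*(-1) = -⅛)
P(m) = 7 + m
(P(q(5)) + 3)² = ((7 - ⅛) + 3)² = (55/8 + 3)² = (79/8)² = 6241/64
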